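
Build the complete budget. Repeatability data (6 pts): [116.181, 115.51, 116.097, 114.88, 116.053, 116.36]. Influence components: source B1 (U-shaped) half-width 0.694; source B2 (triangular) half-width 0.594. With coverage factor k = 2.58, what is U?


mean = (116.181 + 115.51 + 116.097 + 114.88 + 116.053 + 116.36) / 6 = 115.8468333
s = sqrt(sum((x - mean)^2)/(n-1)) = 0.55286867
u_A = s / sqrt(n) = 0.55286867 / sqrt(6) = 0.22570769
u_B1 = 0.694 / sqrt(2) = 0.49073211
u_B2 = 0.594 / sqrt(6) = 0.24249948
uc = sqrt(0.22570769^2 + 0.49073211^2 + 0.24249948^2) = 0.5920878
U = k * uc = 2.58 * 0.5920878
U = 1.5276

1.5276


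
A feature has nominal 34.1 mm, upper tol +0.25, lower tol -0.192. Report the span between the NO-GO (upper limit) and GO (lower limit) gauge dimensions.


GO = nominal - lower_tol (smallest hole = maximum material condition)
GO = 34.1 - 0.192 = 33.908
NO-GO = nominal + upper_tol (largest hole = least material condition)
NO-GO = 34.1 + 0.25 = 34.35
spread = NO-GO - GO = 34.35 - 33.908 = 0.4420

0.4420


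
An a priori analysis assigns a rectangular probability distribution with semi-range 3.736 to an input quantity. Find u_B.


u_B = half_width / sqrt(3)
u_B = 3.736 / 1.7320508
u_B = 2.1570

2.1570


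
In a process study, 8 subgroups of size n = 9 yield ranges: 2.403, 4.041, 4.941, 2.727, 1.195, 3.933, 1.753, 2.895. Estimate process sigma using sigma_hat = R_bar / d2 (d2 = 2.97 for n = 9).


R_bar = (2.403 + 4.041 + 4.941 + 2.727 + 1.195 + 3.933 + 1.753 + 2.895) / 8
R_bar = 23.888 / 8 = 2.986
sigma_hat = R_bar / d2 = 2.986 / 2.97 = 1.0054

1.0054


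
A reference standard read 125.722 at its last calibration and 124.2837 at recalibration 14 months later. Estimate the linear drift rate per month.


rate = (v2 - v1) / months
= (124.2837 - 125.722) / 14
= -1.4383 / 14
= -0.1027

-0.1027


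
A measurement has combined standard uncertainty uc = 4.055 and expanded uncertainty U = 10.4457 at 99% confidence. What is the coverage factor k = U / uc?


k = U / uc
k = 10.4457 / 4.055
k = 2.576

2.576


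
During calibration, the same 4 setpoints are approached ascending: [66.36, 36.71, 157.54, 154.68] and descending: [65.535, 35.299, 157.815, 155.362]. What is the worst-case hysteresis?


|66.36 - 65.535| = 0.8250
|36.71 - 35.299| = 1.4110
|157.54 - 157.815| = 0.2750
|154.68 - 155.362| = 0.6820
hysteresis = max(diffs) = 1.4110

1.4110


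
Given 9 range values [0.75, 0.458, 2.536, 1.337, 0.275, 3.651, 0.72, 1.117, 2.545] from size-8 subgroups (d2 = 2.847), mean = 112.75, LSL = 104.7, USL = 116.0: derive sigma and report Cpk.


R_bar = (0.75 + 0.458 + 2.536 + 1.337 + 0.275 + 3.651 + 0.72 + 1.117 + 2.545) / 9 = 1.4876667
sigma = R_bar / d2 = 1.4876667 / 2.847 = 0.52253836
Cp = (USL - LSL)/(6*sigma) = (116.0 - 104.7)/(6*0.52253836) = 3.6042
Cpu = (116.0 - 112.75)/(3*0.52253836) = 2.0732
Cpl = (112.75 - 104.7)/(3*0.52253836) = 5.1352
Cpk = min(Cpu, Cpl) = 2.0732

2.0732


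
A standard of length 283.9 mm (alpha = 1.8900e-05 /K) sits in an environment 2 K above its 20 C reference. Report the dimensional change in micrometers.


dL = L * alpha * dT
= 283.9 * 1.8900e-05 * 2
= 0.0107314 mm
dL_um = 0.0107314 * 1000 = 10.7314 um

10.7314


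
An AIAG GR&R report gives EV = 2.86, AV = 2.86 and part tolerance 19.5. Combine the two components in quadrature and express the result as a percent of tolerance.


GRR = sqrt(EV^2 + AV^2) = sqrt(2.86^2 + 2.86^2) = 4.0446508
%GRR = GRR / tol * 100 = 4.0446508 / 19.5 * 100
%GRR = 20.7418

20.7418


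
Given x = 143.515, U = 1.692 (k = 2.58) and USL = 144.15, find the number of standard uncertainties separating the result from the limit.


u = U / k = 1.692 / 2.58 = 0.65581395
margin = |USL - x| = |144.15 - 143.515| = 0.635
z = margin / u = 0.635 / 0.65581395
z = 0.9683

0.9683


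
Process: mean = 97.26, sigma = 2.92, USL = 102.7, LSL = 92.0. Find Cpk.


Cpu = (USL - mean) / (3*sigma) = (102.7 - 97.26) / (3*2.92) = 0.6210
Cpl = (mean - LSL) / (3*sigma) = (97.26 - 92.0) / (3*2.92) = 0.6005
Cpk = min(Cpu, Cpl) = 0.6005

0.6005


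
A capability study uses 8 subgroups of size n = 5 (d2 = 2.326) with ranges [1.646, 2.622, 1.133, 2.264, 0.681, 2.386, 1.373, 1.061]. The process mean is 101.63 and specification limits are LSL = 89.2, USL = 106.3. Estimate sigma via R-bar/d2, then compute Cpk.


R_bar = (1.646 + 2.622 + 1.133 + 2.264 + 0.681 + 2.386 + 1.373 + 1.061) / 8 = 1.64575
sigma = R_bar / d2 = 1.64575 / 2.326 = 0.70754514
Cp = (USL - LSL)/(6*sigma) = (106.3 - 89.2)/(6*0.70754514) = 4.0280
Cpu = (106.3 - 101.63)/(3*0.70754514) = 2.2001
Cpl = (101.63 - 89.2)/(3*0.70754514) = 5.8559
Cpk = min(Cpu, Cpl) = 2.2001

2.2001


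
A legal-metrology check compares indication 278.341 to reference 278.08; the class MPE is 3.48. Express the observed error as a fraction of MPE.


e = indication - reference = 278.341 - 278.08 = 0.2610
|e| = 0.2610
ratio = |e| / MPE = 0.2610 / 3.48
ratio = 0.0750

0.0750


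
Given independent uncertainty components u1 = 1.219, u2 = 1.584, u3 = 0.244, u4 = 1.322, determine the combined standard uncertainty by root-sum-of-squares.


uc = sqrt(1.219^2 + 1.584^2 + 0.244^2 + 1.322^2)
uc = sqrt(5.802237)
uc = 2.4088

2.4088


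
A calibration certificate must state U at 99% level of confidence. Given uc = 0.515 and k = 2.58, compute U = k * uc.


U = k * uc
U = 2.58 * 0.515
U = 1.3287

1.3287


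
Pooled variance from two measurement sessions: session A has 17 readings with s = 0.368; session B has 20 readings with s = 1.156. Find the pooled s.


s_p = sqrt(((n1-1)*s1^2 + (n2-1)*s2^2) / (n1+n2-2))
numerator = (17-1)*0.368^2 + (20-1)*1.156^2 = 2.166784 + 25.390384 = 27.557168
denominator = 17 + 20 - 2 = 35
s_p^2 = 27.557168 / 35 = 0.78734766
s_p = sqrt(0.78734766) = 0.8873

0.8873


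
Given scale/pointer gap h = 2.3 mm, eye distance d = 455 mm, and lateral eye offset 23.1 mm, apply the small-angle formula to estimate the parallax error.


error = h * offset / d
= 2.3 * 23.1 / 455
= 0.1168

0.1168


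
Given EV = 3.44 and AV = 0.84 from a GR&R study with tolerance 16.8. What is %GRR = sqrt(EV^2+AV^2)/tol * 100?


GRR = sqrt(EV^2 + AV^2) = sqrt(3.44^2 + 0.84^2) = 3.5410733
%GRR = GRR / tol * 100 = 3.5410733 / 16.8 * 100
%GRR = 21.0778

21.0778


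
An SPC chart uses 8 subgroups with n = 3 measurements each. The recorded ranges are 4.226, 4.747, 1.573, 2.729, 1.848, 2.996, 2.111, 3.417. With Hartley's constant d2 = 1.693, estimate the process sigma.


R_bar = (4.226 + 4.747 + 1.573 + 2.729 + 1.848 + 2.996 + 2.111 + 3.417) / 8
R_bar = 23.647 / 8 = 2.955875
sigma_hat = R_bar / d2 = 2.955875 / 1.693 = 1.7459

1.7459


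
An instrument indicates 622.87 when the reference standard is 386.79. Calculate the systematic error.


Systematic error = measured - true
= 622.87 - 386.79
= 236.0800

236.0800


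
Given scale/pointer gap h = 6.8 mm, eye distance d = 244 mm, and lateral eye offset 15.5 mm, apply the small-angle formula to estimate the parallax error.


error = h * offset / d
= 6.8 * 15.5 / 244
= 0.4320

0.4320


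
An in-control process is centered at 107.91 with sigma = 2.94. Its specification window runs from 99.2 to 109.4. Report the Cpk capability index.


Cpu = (USL - mean) / (3*sigma) = (109.4 - 107.91) / (3*2.94) = 0.1689
Cpl = (mean - LSL) / (3*sigma) = (107.91 - 99.2) / (3*2.94) = 0.9875
Cpk = min(Cpu, Cpl) = 0.1689

0.1689


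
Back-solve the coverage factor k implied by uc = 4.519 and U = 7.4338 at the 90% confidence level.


k = U / uc
k = 7.4338 / 4.519
k = 1.645

1.645


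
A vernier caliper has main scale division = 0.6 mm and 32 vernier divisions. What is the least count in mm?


LC = MSD / n_div
= 0.6 / 32
= 0.0187

0.0187


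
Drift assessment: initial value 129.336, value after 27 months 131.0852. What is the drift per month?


rate = (v2 - v1) / months
= (131.0852 - 129.336) / 27
= 1.7492 / 27
= 0.0648

0.0648


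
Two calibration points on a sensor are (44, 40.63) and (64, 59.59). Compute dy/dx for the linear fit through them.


slope = (y2 - y1) / (x2 - x1)
= (59.59 - 40.63) / (64 - 44)
= 18.9600 / 20
= 0.9480

0.9480


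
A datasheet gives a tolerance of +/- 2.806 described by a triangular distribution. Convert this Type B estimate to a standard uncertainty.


u_B = half_width / sqrt(6)
u_B = 2.806 / 2.4494897
u_B = 1.1455

1.1455


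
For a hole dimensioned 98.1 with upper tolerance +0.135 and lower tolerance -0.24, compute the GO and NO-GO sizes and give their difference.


GO = nominal - lower_tol (smallest hole = maximum material condition)
GO = 98.1 - 0.24 = 97.86
NO-GO = nominal + upper_tol (largest hole = least material condition)
NO-GO = 98.1 + 0.135 = 98.235
spread = NO-GO - GO = 98.235 - 97.86 = 0.3750

0.3750


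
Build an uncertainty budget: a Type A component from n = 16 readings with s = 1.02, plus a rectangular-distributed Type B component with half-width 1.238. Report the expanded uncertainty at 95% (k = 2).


u_A = s / sqrt(n) = 1.02 / sqrt(16) = 0.255
u_B = half_width / sqrt(3) = 1.238 / sqrt(3) = 0.71475963
uc = sqrt(u_A^2 + u_B^2) = sqrt(0.255^2 + 0.71475963^2) = 0.75888492
U = k * uc = 2 * 0.75888492
U = 1.5178

1.5178


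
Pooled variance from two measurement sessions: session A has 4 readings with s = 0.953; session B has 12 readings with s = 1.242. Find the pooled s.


s_p = sqrt(((n1-1)*s1^2 + (n2-1)*s2^2) / (n1+n2-2))
numerator = (4-1)*0.953^2 + (12-1)*1.242^2 = 2.724627 + 16.968204 = 19.692831
denominator = 4 + 12 - 2 = 14
s_p^2 = 19.692831 / 14 = 1.4066308
s_p = sqrt(1.4066308) = 1.1860

1.1860


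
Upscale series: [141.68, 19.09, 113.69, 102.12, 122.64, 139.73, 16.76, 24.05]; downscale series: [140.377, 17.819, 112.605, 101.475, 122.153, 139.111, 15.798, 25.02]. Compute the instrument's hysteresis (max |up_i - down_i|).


|141.68 - 140.377| = 1.3030
|19.09 - 17.819| = 1.2710
|113.69 - 112.605| = 1.0850
|102.12 - 101.475| = 0.6450
|122.64 - 122.153| = 0.4870
|139.73 - 139.111| = 0.6190
|16.76 - 15.798| = 0.9620
|24.05 - 25.02| = 0.9700
hysteresis = max(diffs) = 1.3030

1.3030


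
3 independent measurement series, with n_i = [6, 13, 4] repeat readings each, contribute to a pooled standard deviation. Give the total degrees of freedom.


nu = sum_i (n_i - 1)
nu = ((6 - 1) + (13 - 1) + (4 - 1))
nu = 5 + 12 + 3
nu = 20

20


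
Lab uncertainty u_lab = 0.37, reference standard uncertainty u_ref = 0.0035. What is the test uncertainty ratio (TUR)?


TUR = u_lab / u_ref
= 0.37 / 0.0035
= 105.7143

105.7143


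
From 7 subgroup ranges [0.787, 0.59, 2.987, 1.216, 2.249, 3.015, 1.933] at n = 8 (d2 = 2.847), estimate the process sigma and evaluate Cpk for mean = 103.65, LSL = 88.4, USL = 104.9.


R_bar = (0.787 + 0.59 + 2.987 + 1.216 + 2.249 + 3.015 + 1.933) / 7 = 1.8252857
sigma = R_bar / d2 = 1.8252857 / 2.847 = 0.64112599
Cp = (USL - LSL)/(6*sigma) = (104.9 - 88.4)/(6*0.64112599) = 4.2893
Cpu = (104.9 - 103.65)/(3*0.64112599) = 0.6499
Cpl = (103.65 - 88.4)/(3*0.64112599) = 7.9288
Cpk = min(Cpu, Cpl) = 0.6499

0.6499


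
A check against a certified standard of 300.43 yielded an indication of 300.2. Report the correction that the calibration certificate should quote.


Correction = standard - reading
= 300.43 - 300.2
= 0.2300

0.2300


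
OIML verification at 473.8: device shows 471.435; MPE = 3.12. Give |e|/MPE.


e = indication - reference = 471.435 - 473.8 = -2.3650
|e| = 2.3650
ratio = |e| / MPE = 2.3650 / 3.12
ratio = 0.7580

0.7580


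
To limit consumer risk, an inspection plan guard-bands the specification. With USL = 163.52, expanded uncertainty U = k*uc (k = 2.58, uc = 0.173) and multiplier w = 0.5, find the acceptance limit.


U = k * uc = 2.58 * 0.173 = 0.44634
guard band g = w * U = 0.5 * 0.44634 = 0.22317
AL = USL - g = 163.52 - 0.22317
AL = 163.2968

163.2968


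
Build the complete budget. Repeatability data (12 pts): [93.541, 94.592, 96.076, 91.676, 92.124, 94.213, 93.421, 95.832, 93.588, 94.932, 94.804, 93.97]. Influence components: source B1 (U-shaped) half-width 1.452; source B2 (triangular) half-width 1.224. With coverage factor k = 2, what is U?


mean = (93.541 + 94.592 + 96.076 + 91.676 + 92.124 + 94.213 + 93.421 + 95.832 + 93.588 + 94.932 + 94.804 + 93.97) / 12 = 94.06408333
s = sqrt(sum((x - mean)^2)/(n-1)) = 1.3199349
u_A = s / sqrt(n) = 1.3199349 / sqrt(12) = 0.38103238
u_B1 = 1.452 / sqrt(2) = 1.026719
u_B2 = 1.224 / sqrt(6) = 0.49969591
uc = sqrt(0.38103238^2 + 1.026719^2 + 0.49969591^2) = 1.2037581
U = k * uc = 2 * 1.2037581
U = 2.4075

2.4075


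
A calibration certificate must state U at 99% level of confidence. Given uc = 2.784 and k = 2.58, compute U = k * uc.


U = k * uc
U = 2.58 * 2.784
U = 7.1827

7.1827


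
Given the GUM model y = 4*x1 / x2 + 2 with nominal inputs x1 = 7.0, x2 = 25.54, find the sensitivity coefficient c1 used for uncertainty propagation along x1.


y = 4*x1 / x2 + 2
dy/dx1 = 4/x2
Evaluate at x2 = 25.54: c1 = 4 / 25.54
c1 = 0.1566

0.1566


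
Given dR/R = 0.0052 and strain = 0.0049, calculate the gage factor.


GF = (dR/R) / epsilon
= 0.0052 / 0.0049
= 1.0612

1.0612


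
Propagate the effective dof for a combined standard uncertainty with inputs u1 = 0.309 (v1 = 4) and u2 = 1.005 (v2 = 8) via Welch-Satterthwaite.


uc = sqrt(u1^2 + u2^2) = sqrt(0.309^2 + 1.005^2) = 1.0514305
v_eff = uc^4 / (u1^4/v1 + u2^4/v2)
= 1.0514305^4 / (0.309^4/4 + 1.005^4/8)
= 1.2221437 / 0.12979797
v_eff = 9.4157

9.4157


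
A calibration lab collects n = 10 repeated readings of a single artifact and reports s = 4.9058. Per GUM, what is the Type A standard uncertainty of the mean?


u_A = s / sqrt(n)
u_A = 4.9058 / sqrt(10)
u_A = 4.9058 / 3.1622777
u_A = 1.5514

1.5514


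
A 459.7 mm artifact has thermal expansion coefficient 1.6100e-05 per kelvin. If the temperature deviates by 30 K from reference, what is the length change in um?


dL = L * alpha * dT
= 459.7 * 1.6100e-05 * 30
= 0.2220351 mm
dL_um = 0.2220351 * 1000 = 222.0351 um

222.0351


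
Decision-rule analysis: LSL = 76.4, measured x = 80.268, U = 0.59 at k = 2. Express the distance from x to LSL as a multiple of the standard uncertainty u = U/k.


u = U / k = 0.59 / 2 = 0.295
margin = |LSL - x| = |76.4 - 80.268| = 3.868
z = margin / u = 3.868 / 0.295
z = 13.1119

13.1119


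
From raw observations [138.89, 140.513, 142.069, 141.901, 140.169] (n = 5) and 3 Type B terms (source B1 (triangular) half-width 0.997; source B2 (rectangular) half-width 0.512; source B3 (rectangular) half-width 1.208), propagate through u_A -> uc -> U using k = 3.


mean = (138.89 + 140.513 + 142.069 + 141.901 + 140.169) / 5 = 140.7084
s = sqrt(sum((x - mean)^2)/(n-1)) = 1.3142716
u_A = s / sqrt(n) = 1.3142716 / sqrt(5) = 0.58776013
u_B1 = 0.997 / sqrt(6) = 0.40702355
u_B2 = 0.512 / sqrt(3) = 0.29560334
u_B3 = 1.208 / sqrt(3) = 0.69743913
uc = sqrt(0.58776013^2 + 0.40702355^2 + 0.29560334^2 + 0.69743913^2) = 1.0416011
U = k * uc = 3 * 1.0416011
U = 3.1248

3.1248


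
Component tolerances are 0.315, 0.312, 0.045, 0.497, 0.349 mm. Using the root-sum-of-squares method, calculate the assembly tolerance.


RSS = sqrt(0.315^2 + 0.312^2 + 0.045^2 + 0.497^2 + 0.349^2)
= sqrt(0.567404)
= 0.7533

0.7533


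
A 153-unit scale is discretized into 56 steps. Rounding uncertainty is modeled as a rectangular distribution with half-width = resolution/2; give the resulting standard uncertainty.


resolution = range / divisions
resolution = 153 / 56 = 2.7321429
u_res = resolution / (2*sqrt(3))
u_res = 2.7321429 / 3.4641016
u_res = 0.7887

0.7887


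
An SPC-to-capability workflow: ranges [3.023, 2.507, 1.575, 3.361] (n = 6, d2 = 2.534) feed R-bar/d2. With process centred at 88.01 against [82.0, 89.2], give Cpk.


R_bar = (3.023 + 2.507 + 1.575 + 3.361) / 4 = 2.6165
sigma = R_bar / d2 = 2.6165 / 2.534 = 1.0325572
Cp = (USL - LSL)/(6*sigma) = (89.2 - 82.0)/(6*1.0325572) = 1.1622
Cpu = (89.2 - 88.01)/(3*1.0325572) = 0.3842
Cpl = (88.01 - 82.0)/(3*1.0325572) = 1.9402
Cpk = min(Cpu, Cpl) = 0.3842

0.3842


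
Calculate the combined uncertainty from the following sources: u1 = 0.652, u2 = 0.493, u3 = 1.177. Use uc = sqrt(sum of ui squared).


uc = sqrt(0.652^2 + 0.493^2 + 1.177^2)
uc = sqrt(2.053482)
uc = 1.4330

1.4330


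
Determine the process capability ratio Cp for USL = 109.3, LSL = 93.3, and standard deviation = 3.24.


Cp = (USL - LSL) / (6 * sigma)
= (109.3 - 93.3) / (6 * 3.24)
= 16.0000 / 19.4400
= 0.8230

0.8230


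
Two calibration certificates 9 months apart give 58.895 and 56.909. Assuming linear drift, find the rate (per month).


rate = (v2 - v1) / months
= (56.909 - 58.895) / 9
= -1.9860 / 9
= -0.2207

-0.2207


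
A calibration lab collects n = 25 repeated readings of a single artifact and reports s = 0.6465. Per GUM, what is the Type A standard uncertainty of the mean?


u_A = s / sqrt(n)
u_A = 0.6465 / sqrt(25)
u_A = 0.6465 / 5
u_A = 0.1293

0.1293


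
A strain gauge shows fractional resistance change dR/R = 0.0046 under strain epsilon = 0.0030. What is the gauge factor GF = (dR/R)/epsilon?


GF = (dR/R) / epsilon
= 0.0046 / 0.0030
= 1.5333

1.5333


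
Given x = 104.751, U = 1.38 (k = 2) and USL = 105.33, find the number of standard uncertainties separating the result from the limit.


u = U / k = 1.38 / 2 = 0.69
margin = |USL - x| = |105.33 - 104.751| = 0.579
z = margin / u = 0.579 / 0.69
z = 0.8391

0.8391


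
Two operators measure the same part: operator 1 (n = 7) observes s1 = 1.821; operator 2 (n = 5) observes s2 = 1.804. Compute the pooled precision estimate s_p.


s_p = sqrt(((n1-1)*s1^2 + (n2-1)*s2^2) / (n1+n2-2))
numerator = (7-1)*1.821^2 + (5-1)*1.804^2 = 19.896246 + 13.017664 = 32.91391
denominator = 7 + 5 - 2 = 10
s_p^2 = 32.91391 / 10 = 3.291391
s_p = sqrt(3.291391) = 1.8142

1.8142


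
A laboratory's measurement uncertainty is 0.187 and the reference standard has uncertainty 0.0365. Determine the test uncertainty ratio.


TUR = u_lab / u_ref
= 0.187 / 0.0365
= 5.1233

5.1233


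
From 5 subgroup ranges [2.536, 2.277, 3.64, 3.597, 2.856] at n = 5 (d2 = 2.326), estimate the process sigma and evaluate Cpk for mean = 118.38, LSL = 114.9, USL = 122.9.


R_bar = (2.536 + 2.277 + 3.64 + 3.597 + 2.856) / 5 = 2.9812
sigma = R_bar / d2 = 2.9812 / 2.326 = 1.2816853
Cp = (USL - LSL)/(6*sigma) = (122.9 - 114.9)/(6*1.2816853) = 1.0403
Cpu = (122.9 - 118.38)/(3*1.2816853) = 1.1755
Cpl = (118.38 - 114.9)/(3*1.2816853) = 0.9051
Cpk = min(Cpu, Cpl) = 0.9051

0.9051


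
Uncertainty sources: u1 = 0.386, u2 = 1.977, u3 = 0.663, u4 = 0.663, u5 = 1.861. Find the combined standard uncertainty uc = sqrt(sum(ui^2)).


uc = sqrt(0.386^2 + 1.977^2 + 0.663^2 + 0.663^2 + 1.861^2)
uc = sqrt(8.399984)
uc = 2.8983

2.8983


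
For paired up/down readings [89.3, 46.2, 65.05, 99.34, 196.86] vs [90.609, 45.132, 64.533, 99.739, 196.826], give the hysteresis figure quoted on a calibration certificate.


|89.3 - 90.609| = 1.3090
|46.2 - 45.132| = 1.0680
|65.05 - 64.533| = 0.5170
|99.34 - 99.739| = 0.3990
|196.86 - 196.826| = 0.0340
hysteresis = max(diffs) = 1.3090

1.3090


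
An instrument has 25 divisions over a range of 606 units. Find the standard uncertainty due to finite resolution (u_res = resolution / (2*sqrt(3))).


resolution = range / divisions
resolution = 606 / 25 = 24.24
u_res = resolution / (2*sqrt(3))
u_res = 24.24 / 3.4641016
u_res = 6.9975

6.9975


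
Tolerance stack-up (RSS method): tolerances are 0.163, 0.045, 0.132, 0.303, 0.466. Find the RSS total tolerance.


RSS = sqrt(0.163^2 + 0.045^2 + 0.132^2 + 0.303^2 + 0.466^2)
= sqrt(0.354983)
= 0.5958

0.5958


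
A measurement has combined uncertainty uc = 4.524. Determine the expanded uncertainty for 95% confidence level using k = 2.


U = k * uc
U = 2 * 4.524
U = 9.0480

9.0480


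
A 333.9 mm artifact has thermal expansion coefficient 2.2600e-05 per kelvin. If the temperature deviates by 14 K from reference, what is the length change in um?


dL = L * alpha * dT
= 333.9 * 2.2600e-05 * 14
= 0.1056460 mm
dL_um = 0.1056460 * 1000 = 105.6460 um

105.6460


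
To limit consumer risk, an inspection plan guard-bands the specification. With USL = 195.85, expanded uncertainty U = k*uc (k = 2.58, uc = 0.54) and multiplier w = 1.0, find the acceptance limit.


U = k * uc = 2.58 * 0.54 = 1.3932
guard band g = w * U = 1.0 * 1.3932 = 1.3932
AL = USL - g = 195.85 - 1.3932
AL = 194.4568

194.4568


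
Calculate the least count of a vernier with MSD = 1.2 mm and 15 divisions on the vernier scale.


LC = MSD / n_div
= 1.2 / 15
= 0.0800

0.0800


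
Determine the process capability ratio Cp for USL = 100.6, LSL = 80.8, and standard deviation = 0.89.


Cp = (USL - LSL) / (6 * sigma)
= (100.6 - 80.8) / (6 * 0.89)
= 19.8000 / 5.3400
= 3.7079

3.7079


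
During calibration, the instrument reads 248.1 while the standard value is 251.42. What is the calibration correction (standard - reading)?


Correction = standard - reading
= 251.42 - 248.1
= 3.3200

3.3200


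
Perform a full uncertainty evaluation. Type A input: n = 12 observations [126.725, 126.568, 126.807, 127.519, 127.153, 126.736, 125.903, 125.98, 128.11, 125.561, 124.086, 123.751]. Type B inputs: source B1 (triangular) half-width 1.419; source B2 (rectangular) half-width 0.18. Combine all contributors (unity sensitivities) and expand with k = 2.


mean = (126.725 + 126.568 + 126.807 + 127.519 + 127.153 + 126.736 + 125.903 + 125.98 + 128.11 + 125.561 + 124.086 + 123.751) / 12 = 126.2415833
s = sqrt(sum((x - mean)^2)/(n-1)) = 1.2917093
u_A = s / sqrt(n) = 1.2917093 / sqrt(12) = 0.37288436
u_B1 = 1.419 / sqrt(6) = 0.57930432
u_B2 = 0.18 / sqrt(3) = 0.10392305
uc = sqrt(0.37288436^2 + 0.57930432^2 + 0.10392305^2) = 0.69673255
U = k * uc = 2 * 0.69673255
U = 1.3935

1.3935


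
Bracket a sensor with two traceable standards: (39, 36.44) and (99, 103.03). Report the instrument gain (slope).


slope = (y2 - y1) / (x2 - x1)
= (103.03 - 36.44) / (99 - 39)
= 66.5900 / 60
= 1.1098

1.1098


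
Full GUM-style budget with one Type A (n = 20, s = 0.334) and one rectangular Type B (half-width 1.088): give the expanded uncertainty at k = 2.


u_A = s / sqrt(n) = 0.334 / sqrt(20) = 0.07468467
u_B = half_width / sqrt(3) = 1.088 / sqrt(3) = 0.62815709
uc = sqrt(u_A^2 + u_B^2) = sqrt(0.07468467^2 + 0.62815709^2) = 0.63258132
U = k * uc = 2 * 0.63258132
U = 1.2652

1.2652


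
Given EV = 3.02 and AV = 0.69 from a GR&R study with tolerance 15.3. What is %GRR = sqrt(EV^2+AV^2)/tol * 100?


GRR = sqrt(EV^2 + AV^2) = sqrt(3.02^2 + 0.69^2) = 3.0978218
%GRR = GRR / tol * 100 = 3.0978218 / 15.3 * 100
%GRR = 20.2472

20.2472


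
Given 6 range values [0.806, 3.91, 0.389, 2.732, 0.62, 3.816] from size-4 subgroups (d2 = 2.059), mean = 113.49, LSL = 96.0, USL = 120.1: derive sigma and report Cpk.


R_bar = (0.806 + 3.91 + 0.389 + 2.732 + 0.62 + 3.816) / 6 = 2.0455
sigma = R_bar / d2 = 2.0455 / 2.059 = 0.99344342
Cp = (USL - LSL)/(6*sigma) = (120.1 - 96.0)/(6*0.99344342) = 4.0432
Cpu = (120.1 - 113.49)/(3*0.99344342) = 2.2179
Cpl = (113.49 - 96.0)/(3*0.99344342) = 5.8685
Cpk = min(Cpu, Cpl) = 2.2179

2.2179


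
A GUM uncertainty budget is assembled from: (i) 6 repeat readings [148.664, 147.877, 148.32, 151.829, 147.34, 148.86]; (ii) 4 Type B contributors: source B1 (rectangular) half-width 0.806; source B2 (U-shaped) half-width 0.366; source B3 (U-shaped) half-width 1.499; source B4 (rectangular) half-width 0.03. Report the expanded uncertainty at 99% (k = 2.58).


mean = (148.664 + 147.877 + 148.32 + 151.829 + 147.34 + 148.86) / 6 = 148.815
s = sqrt(sum((x - mean)^2)/(n-1)) = 1.5754057
u_A = s / sqrt(n) = 1.5754057 / sqrt(6) = 0.64315668
u_B1 = 0.806 / sqrt(3) = 0.46534432
u_B2 = 0.366 / sqrt(2) = 0.25880108
u_B3 = 1.499 / sqrt(2) = 1.0599531
u_B4 = 0.03 / sqrt(3) = 0.017320508
uc = sqrt(0.64315668^2 + 0.46534432^2 + 0.25880108^2 + 1.0599531^2 + 0.017320508^2) = 1.3494349
U = k * uc = 2.58 * 1.3494349
U = 3.4815

3.4815


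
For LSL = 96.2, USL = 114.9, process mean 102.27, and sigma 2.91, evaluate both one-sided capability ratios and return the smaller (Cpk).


Cpu = (USL - mean) / (3*sigma) = (114.9 - 102.27) / (3*2.91) = 1.4467
Cpl = (mean - LSL) / (3*sigma) = (102.27 - 96.2) / (3*2.91) = 0.6953
Cpk = min(Cpu, Cpl) = 0.6953

0.6953


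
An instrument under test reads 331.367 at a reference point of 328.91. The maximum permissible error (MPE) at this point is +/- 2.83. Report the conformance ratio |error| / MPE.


e = indication - reference = 331.367 - 328.91 = 2.4570
|e| = 2.4570
ratio = |e| / MPE = 2.4570 / 2.83
ratio = 0.8682

0.8682


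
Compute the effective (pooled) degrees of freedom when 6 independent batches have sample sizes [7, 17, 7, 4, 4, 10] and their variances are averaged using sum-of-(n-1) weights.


nu = sum_i (n_i - 1)
nu = ((7 - 1) + (17 - 1) + (7 - 1) + (4 - 1) + (4 - 1) + (10 - 1))
nu = 6 + 16 + 6 + 3 + 3 + 9
nu = 43

43


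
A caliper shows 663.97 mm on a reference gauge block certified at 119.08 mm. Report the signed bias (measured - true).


Systematic error = measured - true
= 663.97 - 119.08
= 544.8900

544.8900


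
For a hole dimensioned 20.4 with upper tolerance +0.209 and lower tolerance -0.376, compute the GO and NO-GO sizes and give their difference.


GO = nominal - lower_tol (smallest hole = maximum material condition)
GO = 20.4 - 0.376 = 20.024
NO-GO = nominal + upper_tol (largest hole = least material condition)
NO-GO = 20.4 + 0.209 = 20.609
spread = NO-GO - GO = 20.609 - 20.024 = 0.5850

0.5850


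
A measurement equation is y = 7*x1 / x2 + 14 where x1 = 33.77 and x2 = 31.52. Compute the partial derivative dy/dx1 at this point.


y = 7*x1 / x2 + 14
dy/dx1 = 7/x2
Evaluate at x2 = 31.52: c1 = 7 / 31.52
c1 = 0.2221

0.2221


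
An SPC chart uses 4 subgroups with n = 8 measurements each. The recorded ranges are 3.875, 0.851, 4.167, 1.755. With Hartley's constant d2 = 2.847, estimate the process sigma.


R_bar = (3.875 + 0.851 + 4.167 + 1.755) / 4
R_bar = 10.648 / 4 = 2.662
sigma_hat = R_bar / d2 = 2.662 / 2.847 = 0.9350

0.9350


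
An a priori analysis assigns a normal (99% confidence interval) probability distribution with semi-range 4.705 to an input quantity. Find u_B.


u_B = half_width / 2.576
u_B = 4.705 / 2.576
u_B = 1.8265

1.8265


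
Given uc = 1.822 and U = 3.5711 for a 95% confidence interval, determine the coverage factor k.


k = U / uc
k = 3.5711 / 1.822
k = 1.96

1.96


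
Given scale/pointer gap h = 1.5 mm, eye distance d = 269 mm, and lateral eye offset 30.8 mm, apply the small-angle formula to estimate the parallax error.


error = h * offset / d
= 1.5 * 30.8 / 269
= 0.1717

0.1717


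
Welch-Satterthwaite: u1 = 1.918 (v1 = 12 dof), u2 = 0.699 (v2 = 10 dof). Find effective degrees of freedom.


uc = sqrt(u1^2 + u2^2) = sqrt(1.918^2 + 0.699^2) = 2.0414027
v_eff = uc^4 / (u1^4/v1 + u2^4/v2)
= 2.0414027^4 / (1.918^4/12 + 0.699^4/10)
= 17.366598 / 1.1516239
v_eff = 15.0801

15.0801


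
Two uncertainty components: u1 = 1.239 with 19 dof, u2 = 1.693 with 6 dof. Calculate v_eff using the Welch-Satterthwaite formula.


uc = sqrt(u1^2 + u2^2) = sqrt(1.239^2 + 1.693^2) = 2.0979442
v_eff = uc^4 / (u1^4/v1 + u2^4/v2)
= 2.0979442^4 / (1.239^4/19 + 1.693^4/6)
= 19.372057 / 1.4932619
v_eff = 12.9730

12.9730


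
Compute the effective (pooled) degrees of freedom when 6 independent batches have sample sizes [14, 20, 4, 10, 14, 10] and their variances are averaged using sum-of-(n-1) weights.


nu = sum_i (n_i - 1)
nu = ((14 - 1) + (20 - 1) + (4 - 1) + (10 - 1) + (14 - 1) + (10 - 1))
nu = 13 + 19 + 3 + 9 + 13 + 9
nu = 66

66


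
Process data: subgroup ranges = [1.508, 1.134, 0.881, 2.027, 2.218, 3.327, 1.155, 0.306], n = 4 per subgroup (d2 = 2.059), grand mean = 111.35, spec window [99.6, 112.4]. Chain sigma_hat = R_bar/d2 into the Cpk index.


R_bar = (1.508 + 1.134 + 0.881 + 2.027 + 2.218 + 3.327 + 1.155 + 0.306) / 8 = 1.5695
sigma = R_bar / d2 = 1.5695 / 2.059 = 0.76226323
Cp = (USL - LSL)/(6*sigma) = (112.4 - 99.6)/(6*0.76226323) = 2.7987
Cpu = (112.4 - 111.35)/(3*0.76226323) = 0.4592
Cpl = (111.35 - 99.6)/(3*0.76226323) = 5.1382
Cpk = min(Cpu, Cpl) = 0.4592

0.4592


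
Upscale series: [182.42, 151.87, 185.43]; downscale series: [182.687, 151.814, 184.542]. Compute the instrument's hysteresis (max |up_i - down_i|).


|182.42 - 182.687| = 0.2670
|151.87 - 151.814| = 0.0560
|185.43 - 184.542| = 0.8880
hysteresis = max(diffs) = 0.8880

0.8880


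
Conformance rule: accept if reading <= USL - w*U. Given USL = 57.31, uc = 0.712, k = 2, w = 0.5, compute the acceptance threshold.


U = k * uc = 2 * 0.712 = 1.424
guard band g = w * U = 0.5 * 1.424 = 0.712
AL = USL - g = 57.31 - 0.712
AL = 56.5980

56.5980


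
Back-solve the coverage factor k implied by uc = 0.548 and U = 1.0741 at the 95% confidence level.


k = U / uc
k = 1.0741 / 0.548
k = 1.96

1.96


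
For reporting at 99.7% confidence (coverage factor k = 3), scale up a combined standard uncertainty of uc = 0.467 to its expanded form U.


U = k * uc
U = 3 * 0.467
U = 1.4010

1.4010


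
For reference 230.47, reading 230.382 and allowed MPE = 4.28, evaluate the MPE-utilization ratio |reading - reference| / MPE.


e = indication - reference = 230.382 - 230.47 = -0.0880
|e| = 0.0880
ratio = |e| / MPE = 0.0880 / 4.28
ratio = 0.0206

0.0206


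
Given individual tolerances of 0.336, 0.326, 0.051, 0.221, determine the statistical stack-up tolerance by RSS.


RSS = sqrt(0.336^2 + 0.326^2 + 0.051^2 + 0.221^2)
= sqrt(0.270614)
= 0.5202

0.5202


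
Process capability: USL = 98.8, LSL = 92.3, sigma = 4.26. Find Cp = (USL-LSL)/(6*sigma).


Cp = (USL - LSL) / (6 * sigma)
= (98.8 - 92.3) / (6 * 4.26)
= 6.5000 / 25.5600
= 0.2543

0.2543


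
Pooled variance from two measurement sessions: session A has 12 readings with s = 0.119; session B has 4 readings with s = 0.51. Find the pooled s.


s_p = sqrt(((n1-1)*s1^2 + (n2-1)*s2^2) / (n1+n2-2))
numerator = (12-1)*0.119^2 + (4-1)*0.51^2 = 0.155771 + 0.7803 = 0.936071
denominator = 12 + 4 - 2 = 14
s_p^2 = 0.936071 / 14 = 0.066862214
s_p = sqrt(0.066862214) = 0.2586

0.2586


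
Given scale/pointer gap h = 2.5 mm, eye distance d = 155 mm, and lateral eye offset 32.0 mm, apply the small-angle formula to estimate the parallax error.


error = h * offset / d
= 2.5 * 32.0 / 155
= 0.5161

0.5161


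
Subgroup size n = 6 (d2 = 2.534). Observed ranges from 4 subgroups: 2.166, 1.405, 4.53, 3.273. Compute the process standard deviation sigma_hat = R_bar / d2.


R_bar = (2.166 + 1.405 + 4.53 + 3.273) / 4
R_bar = 11.374 / 4 = 2.8435
sigma_hat = R_bar / d2 = 2.8435 / 2.534 = 1.1221

1.1221


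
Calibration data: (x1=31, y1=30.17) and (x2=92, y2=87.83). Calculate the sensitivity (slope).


slope = (y2 - y1) / (x2 - x1)
= (87.83 - 30.17) / (92 - 31)
= 57.6600 / 61
= 0.9452

0.9452


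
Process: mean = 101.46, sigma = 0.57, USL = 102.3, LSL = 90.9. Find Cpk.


Cpu = (USL - mean) / (3*sigma) = (102.3 - 101.46) / (3*0.57) = 0.4912
Cpl = (mean - LSL) / (3*sigma) = (101.46 - 90.9) / (3*0.57) = 6.1754
Cpk = min(Cpu, Cpl) = 0.4912

0.4912


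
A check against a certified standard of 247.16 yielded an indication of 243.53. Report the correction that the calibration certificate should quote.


Correction = standard - reading
= 247.16 - 243.53
= 3.6300

3.6300


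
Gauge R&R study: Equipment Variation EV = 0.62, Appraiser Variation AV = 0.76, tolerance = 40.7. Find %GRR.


GRR = sqrt(EV^2 + AV^2) = sqrt(0.62^2 + 0.76^2) = 0.98081599
%GRR = GRR / tol * 100 = 0.98081599 / 40.7 * 100
%GRR = 2.4099

2.4099


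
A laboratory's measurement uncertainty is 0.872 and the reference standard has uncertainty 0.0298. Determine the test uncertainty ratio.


TUR = u_lab / u_ref
= 0.872 / 0.0298
= 29.2617

29.2617


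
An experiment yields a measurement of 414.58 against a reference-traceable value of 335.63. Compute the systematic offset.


Systematic error = measured - true
= 414.58 - 335.63
= 78.9500

78.9500


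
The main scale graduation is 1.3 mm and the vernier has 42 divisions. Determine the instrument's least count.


LC = MSD / n_div
= 1.3 / 42
= 0.0310

0.0310


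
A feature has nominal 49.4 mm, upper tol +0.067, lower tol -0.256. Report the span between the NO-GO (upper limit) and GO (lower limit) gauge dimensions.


GO = nominal - lower_tol (smallest hole = maximum material condition)
GO = 49.4 - 0.256 = 49.144
NO-GO = nominal + upper_tol (largest hole = least material condition)
NO-GO = 49.4 + 0.067 = 49.467
spread = NO-GO - GO = 49.467 - 49.144 = 0.3230

0.3230


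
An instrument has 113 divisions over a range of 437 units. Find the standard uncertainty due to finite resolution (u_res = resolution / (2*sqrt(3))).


resolution = range / divisions
resolution = 437 / 113 = 3.8672566
u_res = resolution / (2*sqrt(3))
u_res = 3.8672566 / 3.4641016
u_res = 1.1164

1.1164


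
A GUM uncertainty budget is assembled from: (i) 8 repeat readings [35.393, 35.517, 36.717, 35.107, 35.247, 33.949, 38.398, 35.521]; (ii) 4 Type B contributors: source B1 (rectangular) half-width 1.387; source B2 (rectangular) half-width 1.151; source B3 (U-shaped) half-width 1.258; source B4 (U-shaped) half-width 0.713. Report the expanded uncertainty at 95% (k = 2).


mean = (35.393 + 35.517 + 36.717 + 35.107 + 35.247 + 33.949 + 38.398 + 35.521) / 8 = 35.731125
s = sqrt(sum((x - mean)^2)/(n-1)) = 1.3141201
u_A = s / sqrt(n) = 1.3141201 / sqrt(8) = 0.46461162
u_B1 = 1.387 / sqrt(3) = 0.80078482
u_B2 = 1.151 / sqrt(3) = 0.66453016
u_B3 = 1.258 / sqrt(2) = 0.88954033
u_B4 = 0.713 / sqrt(2) = 0.50416713
uc = sqrt(0.46461162^2 + 0.80078482^2 + 0.66453016^2 + 0.88954033^2 + 0.50416713^2) = 1.5310738
U = k * uc = 2 * 1.5310738
U = 3.0621

3.0621


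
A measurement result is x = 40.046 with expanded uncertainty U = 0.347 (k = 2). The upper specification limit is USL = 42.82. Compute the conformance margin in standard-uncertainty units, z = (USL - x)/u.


u = U / k = 0.347 / 2 = 0.1735
margin = |USL - x| = |42.82 - 40.046| = 2.774
z = margin / u = 2.774 / 0.1735
z = 15.9885

15.9885


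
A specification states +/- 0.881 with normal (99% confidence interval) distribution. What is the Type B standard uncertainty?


u_B = half_width / 2.576
u_B = 0.881 / 2.576
u_B = 0.3420

0.3420


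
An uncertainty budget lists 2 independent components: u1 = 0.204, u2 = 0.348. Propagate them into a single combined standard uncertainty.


uc = sqrt(0.204^2 + 0.348^2)
uc = sqrt(0.16272)
uc = 0.4034

0.4034


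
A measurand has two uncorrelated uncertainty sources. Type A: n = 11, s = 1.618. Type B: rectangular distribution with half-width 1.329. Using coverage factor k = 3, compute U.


u_A = s / sqrt(n) = 1.618 / sqrt(11) = 0.48784536
u_B = half_width / sqrt(3) = 1.329 / sqrt(3) = 0.76729851
uc = sqrt(u_A^2 + u_B^2) = sqrt(0.48784536^2 + 0.76729851^2) = 0.90925249
U = k * uc = 3 * 0.90925249
U = 2.7278

2.7278


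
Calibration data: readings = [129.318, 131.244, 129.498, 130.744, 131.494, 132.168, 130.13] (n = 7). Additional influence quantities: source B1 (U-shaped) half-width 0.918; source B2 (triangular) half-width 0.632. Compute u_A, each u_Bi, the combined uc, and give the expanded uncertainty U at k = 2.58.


mean = (129.318 + 131.244 + 129.498 + 130.744 + 131.494 + 132.168 + 130.13) / 7 = 130.6565714
s = sqrt(sum((x - mean)^2)/(n-1)) = 1.0606411
u_A = s / sqrt(n) = 1.0606411 / sqrt(7) = 0.40088465
u_B1 = 0.918 / sqrt(2) = 0.64912403
u_B2 = 0.632 / sqrt(6) = 0.25801292
uc = sqrt(0.40088465^2 + 0.64912403^2 + 0.25801292^2) = 0.80538263
U = k * uc = 2.58 * 0.80538263
U = 2.0779

2.0779


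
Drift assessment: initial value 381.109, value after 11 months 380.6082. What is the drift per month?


rate = (v2 - v1) / months
= (380.6082 - 381.109) / 11
= -0.5008 / 11
= -0.0455

-0.0455


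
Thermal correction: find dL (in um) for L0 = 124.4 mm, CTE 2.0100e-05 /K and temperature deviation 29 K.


dL = L * alpha * dT
= 124.4 * 2.0100e-05 * 29
= 0.0725128 mm
dL_um = 0.0725128 * 1000 = 72.5128 um

72.5128


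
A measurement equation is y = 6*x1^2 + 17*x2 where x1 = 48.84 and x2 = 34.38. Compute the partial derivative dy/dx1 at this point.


y = 6*x1^2 + 17*x2
dy/dx1 = 2*6*x1
Evaluate at x1 = 48.84: c1 = 12 * 48.84
c1 = 586.0800

586.0800


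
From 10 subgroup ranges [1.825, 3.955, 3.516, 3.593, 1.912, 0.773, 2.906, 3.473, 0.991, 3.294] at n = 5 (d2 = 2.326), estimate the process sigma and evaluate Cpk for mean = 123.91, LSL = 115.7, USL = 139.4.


R_bar = (1.825 + 3.955 + 3.516 + 3.593 + 1.912 + 0.773 + 2.906 + 3.473 + 0.991 + 3.294) / 10 = 2.6238
sigma = R_bar / d2 = 2.6238 / 2.326 = 1.128031
Cp = (USL - LSL)/(6*sigma) = (139.4 - 115.7)/(6*1.128031) = 3.5017
Cpu = (139.4 - 123.91)/(3*1.128031) = 4.5773
Cpl = (123.91 - 115.7)/(3*1.128031) = 2.4261
Cpk = min(Cpu, Cpl) = 2.4261

2.4261


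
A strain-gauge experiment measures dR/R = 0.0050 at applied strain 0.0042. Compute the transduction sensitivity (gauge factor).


GF = (dR/R) / epsilon
= 0.0050 / 0.0042
= 1.1905

1.1905


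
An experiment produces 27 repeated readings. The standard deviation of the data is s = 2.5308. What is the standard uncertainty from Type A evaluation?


u_A = s / sqrt(n)
u_A = 2.5308 / sqrt(27)
u_A = 2.5308 / 5.1961524
u_A = 0.4871

0.4871


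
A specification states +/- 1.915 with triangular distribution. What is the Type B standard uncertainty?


u_B = half_width / sqrt(6)
u_B = 1.915 / 2.4494897
u_B = 0.7818

0.7818


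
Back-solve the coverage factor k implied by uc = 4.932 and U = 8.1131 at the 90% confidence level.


k = U / uc
k = 8.1131 / 4.932
k = 1.645

1.645


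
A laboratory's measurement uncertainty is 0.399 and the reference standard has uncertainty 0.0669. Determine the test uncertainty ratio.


TUR = u_lab / u_ref
= 0.399 / 0.0669
= 5.9641

5.9641


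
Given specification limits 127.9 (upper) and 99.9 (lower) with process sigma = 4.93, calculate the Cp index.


Cp = (USL - LSL) / (6 * sigma)
= (127.9 - 99.9) / (6 * 4.93)
= 28.0000 / 29.5800
= 0.9466

0.9466


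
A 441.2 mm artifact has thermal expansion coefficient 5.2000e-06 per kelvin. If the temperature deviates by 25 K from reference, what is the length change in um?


dL = L * alpha * dT
= 441.2 * 5.2000e-06 * 25
= 0.0573560 mm
dL_um = 0.0573560 * 1000 = 57.3560 um

57.3560


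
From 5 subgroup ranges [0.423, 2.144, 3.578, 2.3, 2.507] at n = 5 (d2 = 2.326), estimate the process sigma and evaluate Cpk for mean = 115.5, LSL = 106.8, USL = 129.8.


R_bar = (0.423 + 2.144 + 3.578 + 2.3 + 2.507) / 5 = 2.1904
sigma = R_bar / d2 = 2.1904 / 2.326 = 0.94170249
Cp = (USL - LSL)/(6*sigma) = (129.8 - 106.8)/(6*0.94170249) = 4.0706
Cpu = (129.8 - 115.5)/(3*0.94170249) = 5.0618
Cpl = (115.5 - 106.8)/(3*0.94170249) = 3.0795
Cpk = min(Cpu, Cpl) = 3.0795

3.0795


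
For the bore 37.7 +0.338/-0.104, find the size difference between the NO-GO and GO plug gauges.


GO = nominal - lower_tol (smallest hole = maximum material condition)
GO = 37.7 - 0.104 = 37.596
NO-GO = nominal + upper_tol (largest hole = least material condition)
NO-GO = 37.7 + 0.338 = 38.038
spread = NO-GO - GO = 38.038 - 37.596 = 0.4420

0.4420


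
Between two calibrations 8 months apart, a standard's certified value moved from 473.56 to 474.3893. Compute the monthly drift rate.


rate = (v2 - v1) / months
= (474.3893 - 473.56) / 8
= 0.8293 / 8
= 0.1037

0.1037


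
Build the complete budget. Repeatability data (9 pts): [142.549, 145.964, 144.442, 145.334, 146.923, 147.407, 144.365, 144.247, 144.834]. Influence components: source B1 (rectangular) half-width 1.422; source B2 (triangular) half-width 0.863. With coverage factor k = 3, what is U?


mean = (142.549 + 145.964 + 144.442 + 145.334 + 146.923 + 147.407 + 144.365 + 144.247 + 144.834) / 9 = 145.1183333
s = sqrt(sum((x - mean)^2)/(n-1)) = 1.4884119
u_A = s / sqrt(n) = 1.4884119 / sqrt(9) = 0.4961373
u_B1 = 1.422 / sqrt(3) = 0.82099208
u_B2 = 0.863 / sqrt(6) = 0.35231827
uc = sqrt(0.4961373^2 + 0.82099208^2 + 0.35231827^2) = 1.0219141
U = k * uc = 3 * 1.0219141
U = 3.0657

3.0657
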